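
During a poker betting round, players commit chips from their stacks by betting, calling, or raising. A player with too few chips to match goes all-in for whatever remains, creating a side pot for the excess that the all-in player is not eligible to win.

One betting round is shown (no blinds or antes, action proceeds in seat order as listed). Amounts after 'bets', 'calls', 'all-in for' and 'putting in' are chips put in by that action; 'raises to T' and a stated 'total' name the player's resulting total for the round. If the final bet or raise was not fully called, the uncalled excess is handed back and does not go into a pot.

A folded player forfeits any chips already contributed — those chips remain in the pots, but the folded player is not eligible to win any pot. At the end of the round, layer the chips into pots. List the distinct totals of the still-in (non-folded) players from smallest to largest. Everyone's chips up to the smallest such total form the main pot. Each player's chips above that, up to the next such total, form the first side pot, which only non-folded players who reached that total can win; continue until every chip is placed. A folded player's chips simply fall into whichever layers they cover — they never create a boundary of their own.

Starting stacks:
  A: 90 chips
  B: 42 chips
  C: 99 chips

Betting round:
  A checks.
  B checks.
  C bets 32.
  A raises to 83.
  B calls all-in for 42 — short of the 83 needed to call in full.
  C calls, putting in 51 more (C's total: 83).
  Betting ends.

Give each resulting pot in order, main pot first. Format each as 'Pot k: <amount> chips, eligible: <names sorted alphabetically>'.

Contributions: A=83, B=42, C=83
Pot levels (distinct totals of non-folded players): 42, 83
Layer 1-42: 42 each from A, B, C = 42*3 = 126 chips; eligible A, B, C
Layer 43-83: 41 each from A, C = 41*2 = 82 chips; eligible A, C

Pot 1: 126 chips, eligible: A, B, C
Pot 2: 82 chips, eligible: A, C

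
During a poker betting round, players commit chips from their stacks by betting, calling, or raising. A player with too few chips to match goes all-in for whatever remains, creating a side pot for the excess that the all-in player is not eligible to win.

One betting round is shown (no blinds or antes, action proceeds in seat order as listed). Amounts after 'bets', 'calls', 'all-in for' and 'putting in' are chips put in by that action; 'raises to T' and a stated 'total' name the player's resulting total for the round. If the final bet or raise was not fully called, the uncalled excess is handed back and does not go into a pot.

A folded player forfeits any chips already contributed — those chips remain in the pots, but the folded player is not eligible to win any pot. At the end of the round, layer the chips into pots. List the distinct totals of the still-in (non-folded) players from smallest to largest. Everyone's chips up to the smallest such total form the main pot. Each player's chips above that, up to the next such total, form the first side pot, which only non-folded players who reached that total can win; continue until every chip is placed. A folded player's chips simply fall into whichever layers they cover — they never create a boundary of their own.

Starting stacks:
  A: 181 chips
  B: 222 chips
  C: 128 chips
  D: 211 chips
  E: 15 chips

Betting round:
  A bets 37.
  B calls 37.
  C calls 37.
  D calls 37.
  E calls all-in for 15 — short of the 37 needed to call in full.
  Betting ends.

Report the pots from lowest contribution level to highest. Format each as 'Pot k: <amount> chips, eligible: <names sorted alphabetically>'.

Pot 1: 75 chips, eligible: A, B, C, D, E
Pot 2: 88 chips, eligible: A, B, C, D

Derivation:
Contributions: A=37, B=37, C=37, D=37, E=15
Pot levels (distinct totals of non-folded players): 15, 37
Layer 1-15: 15 each from A, B, C, D, E = 15*5 = 75 chips; eligible A, B, C, D, E
Layer 16-37: 22 each from A, B, C, D = 22*4 = 88 chips; eligible A, B, C, D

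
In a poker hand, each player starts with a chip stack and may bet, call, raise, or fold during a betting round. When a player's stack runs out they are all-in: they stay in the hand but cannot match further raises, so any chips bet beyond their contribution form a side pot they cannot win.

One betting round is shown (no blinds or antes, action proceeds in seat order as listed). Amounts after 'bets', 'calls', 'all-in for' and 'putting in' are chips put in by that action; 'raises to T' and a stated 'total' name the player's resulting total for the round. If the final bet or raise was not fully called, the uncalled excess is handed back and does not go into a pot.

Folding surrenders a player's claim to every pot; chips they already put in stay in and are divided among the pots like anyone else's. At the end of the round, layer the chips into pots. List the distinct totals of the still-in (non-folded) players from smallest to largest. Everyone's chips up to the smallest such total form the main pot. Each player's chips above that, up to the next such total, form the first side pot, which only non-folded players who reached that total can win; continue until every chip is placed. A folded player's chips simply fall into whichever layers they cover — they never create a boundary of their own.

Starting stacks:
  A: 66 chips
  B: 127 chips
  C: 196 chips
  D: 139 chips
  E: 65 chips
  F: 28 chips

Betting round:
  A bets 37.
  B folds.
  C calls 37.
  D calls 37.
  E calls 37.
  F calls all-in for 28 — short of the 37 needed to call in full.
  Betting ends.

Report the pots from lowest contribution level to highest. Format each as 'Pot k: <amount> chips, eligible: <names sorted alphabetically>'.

Pot 1: 140 chips, eligible: A, C, D, E, F
Pot 2: 36 chips, eligible: A, C, D, E

Derivation:
Contributions: A=37, C=37, D=37, E=37, F=28
Folded: B
Pot levels (distinct totals of non-folded players): 28, 37
Layer 1-28: 28 each from A, C, D, E, F = 28*5 = 140 chips; eligible A, C, D, E, F
Layer 29-37: 9 each from A, C, D, E = 9*4 = 36 chips; eligible A, C, D, E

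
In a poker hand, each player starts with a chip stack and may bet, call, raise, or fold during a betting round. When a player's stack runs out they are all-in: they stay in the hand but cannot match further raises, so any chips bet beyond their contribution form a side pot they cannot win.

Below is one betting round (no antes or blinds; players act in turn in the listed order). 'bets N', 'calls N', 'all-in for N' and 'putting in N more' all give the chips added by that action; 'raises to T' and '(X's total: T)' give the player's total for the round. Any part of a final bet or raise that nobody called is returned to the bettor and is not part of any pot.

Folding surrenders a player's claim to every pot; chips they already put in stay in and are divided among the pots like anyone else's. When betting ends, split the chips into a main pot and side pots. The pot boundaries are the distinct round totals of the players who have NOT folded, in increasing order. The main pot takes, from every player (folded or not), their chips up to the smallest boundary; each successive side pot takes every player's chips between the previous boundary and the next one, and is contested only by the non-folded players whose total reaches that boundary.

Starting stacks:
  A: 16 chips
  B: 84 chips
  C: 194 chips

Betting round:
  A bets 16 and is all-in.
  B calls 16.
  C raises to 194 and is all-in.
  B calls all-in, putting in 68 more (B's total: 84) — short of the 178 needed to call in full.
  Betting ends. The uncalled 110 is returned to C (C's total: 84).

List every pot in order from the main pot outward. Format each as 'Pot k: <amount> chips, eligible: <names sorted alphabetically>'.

Pot 1: 48 chips, eligible: A, B, C
Pot 2: 136 chips, eligible: B, C

Derivation:
Contributions (after 110 returned to C): A=16, B=84, C=84
Pot levels (distinct totals of non-folded players): 16, 84
Layer 1-16: 16 each from A, B, C = 16*3 = 48 chips; eligible A, B, C
Layer 17-84: 68 each from B, C = 68*2 = 136 chips; eligible B, C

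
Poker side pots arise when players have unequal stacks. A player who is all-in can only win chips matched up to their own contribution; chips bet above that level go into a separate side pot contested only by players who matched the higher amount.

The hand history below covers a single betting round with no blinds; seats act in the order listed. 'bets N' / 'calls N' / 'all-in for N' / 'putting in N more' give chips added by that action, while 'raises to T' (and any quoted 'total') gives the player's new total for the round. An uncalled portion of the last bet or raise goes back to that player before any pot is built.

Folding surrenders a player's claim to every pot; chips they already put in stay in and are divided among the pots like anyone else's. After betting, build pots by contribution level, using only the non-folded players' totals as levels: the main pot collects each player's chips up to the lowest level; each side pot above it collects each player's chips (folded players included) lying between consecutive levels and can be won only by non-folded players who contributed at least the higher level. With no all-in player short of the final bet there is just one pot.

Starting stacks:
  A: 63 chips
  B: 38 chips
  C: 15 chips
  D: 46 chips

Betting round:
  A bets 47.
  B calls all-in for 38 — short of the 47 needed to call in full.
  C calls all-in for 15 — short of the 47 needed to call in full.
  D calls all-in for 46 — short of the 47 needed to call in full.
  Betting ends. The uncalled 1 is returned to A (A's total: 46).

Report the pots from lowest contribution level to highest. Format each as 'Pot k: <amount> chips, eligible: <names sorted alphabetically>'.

Contributions (after 1 returned to A): A=46, B=38, C=15, D=46
Pot levels (distinct totals of non-folded players): 15, 38, 46
Layer 1-15: 15 each from A, B, C, D = 15*4 = 60 chips; eligible A, B, C, D
Layer 16-38: 23 each from A, B, D = 23*3 = 69 chips; eligible A, B, D
Layer 39-46: 8 each from A, D = 8*2 = 16 chips; eligible A, D

Pot 1: 60 chips, eligible: A, B, C, D
Pot 2: 69 chips, eligible: A, B, D
Pot 3: 16 chips, eligible: A, D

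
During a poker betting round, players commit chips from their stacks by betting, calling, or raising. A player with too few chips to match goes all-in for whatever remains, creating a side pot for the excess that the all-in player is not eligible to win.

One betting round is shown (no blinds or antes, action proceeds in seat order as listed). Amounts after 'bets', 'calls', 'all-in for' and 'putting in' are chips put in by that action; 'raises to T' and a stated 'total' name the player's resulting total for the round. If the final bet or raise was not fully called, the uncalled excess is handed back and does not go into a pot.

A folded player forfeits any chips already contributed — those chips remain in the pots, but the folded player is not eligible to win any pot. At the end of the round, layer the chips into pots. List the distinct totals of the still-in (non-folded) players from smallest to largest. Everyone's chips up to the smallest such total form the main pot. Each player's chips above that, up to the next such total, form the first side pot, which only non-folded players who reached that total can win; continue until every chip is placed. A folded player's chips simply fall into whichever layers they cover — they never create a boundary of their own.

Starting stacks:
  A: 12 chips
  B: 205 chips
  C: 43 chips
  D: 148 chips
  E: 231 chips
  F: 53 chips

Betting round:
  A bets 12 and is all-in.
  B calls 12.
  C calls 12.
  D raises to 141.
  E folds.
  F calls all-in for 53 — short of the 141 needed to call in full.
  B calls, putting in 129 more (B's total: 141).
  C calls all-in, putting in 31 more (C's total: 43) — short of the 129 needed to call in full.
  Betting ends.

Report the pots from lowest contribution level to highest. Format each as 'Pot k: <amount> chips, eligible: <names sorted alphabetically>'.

Pot 1: 60 chips, eligible: A, B, C, D, F
Pot 2: 124 chips, eligible: B, C, D, F
Pot 3: 30 chips, eligible: B, D, F
Pot 4: 176 chips, eligible: B, D

Derivation:
Contributions: A=12, B=141, C=43, D=141, F=53
Folded: E
Pot levels (distinct totals of non-folded players): 12, 43, 53, 141
Layer 1-12: 12 each from A, B, C, D, F = 12*5 = 60 chips; eligible A, B, C, D, F
Layer 13-43: 31 each from B, C, D, F = 31*4 = 124 chips; eligible B, C, D, F
Layer 44-53: 10 each from B, D, F = 10*3 = 30 chips; eligible B, D, F
Layer 54-141: 88 each from B, D = 88*2 = 176 chips; eligible B, D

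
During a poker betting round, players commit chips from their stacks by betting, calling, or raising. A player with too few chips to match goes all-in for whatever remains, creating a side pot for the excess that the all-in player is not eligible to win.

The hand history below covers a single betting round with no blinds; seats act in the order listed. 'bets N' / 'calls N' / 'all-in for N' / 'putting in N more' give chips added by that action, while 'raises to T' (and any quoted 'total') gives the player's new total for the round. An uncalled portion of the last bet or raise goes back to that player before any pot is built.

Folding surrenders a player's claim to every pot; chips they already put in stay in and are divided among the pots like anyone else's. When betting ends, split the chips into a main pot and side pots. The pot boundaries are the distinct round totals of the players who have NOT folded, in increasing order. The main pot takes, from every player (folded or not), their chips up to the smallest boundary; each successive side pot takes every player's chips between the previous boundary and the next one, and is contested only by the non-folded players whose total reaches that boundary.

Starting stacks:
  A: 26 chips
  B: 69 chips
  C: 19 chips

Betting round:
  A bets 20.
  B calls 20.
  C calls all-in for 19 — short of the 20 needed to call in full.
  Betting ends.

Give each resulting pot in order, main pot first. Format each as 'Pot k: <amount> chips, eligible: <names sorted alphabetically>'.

Pot 1: 57 chips, eligible: A, B, C
Pot 2: 2 chips, eligible: A, B

Derivation:
Contributions: A=20, B=20, C=19
Pot levels (distinct totals of non-folded players): 19, 20
Layer 1-19: 19 each from A, B, C = 19*3 = 57 chips; eligible A, B, C
Layer 20-20: 1 each from A, B = 1*2 = 2 chips; eligible A, B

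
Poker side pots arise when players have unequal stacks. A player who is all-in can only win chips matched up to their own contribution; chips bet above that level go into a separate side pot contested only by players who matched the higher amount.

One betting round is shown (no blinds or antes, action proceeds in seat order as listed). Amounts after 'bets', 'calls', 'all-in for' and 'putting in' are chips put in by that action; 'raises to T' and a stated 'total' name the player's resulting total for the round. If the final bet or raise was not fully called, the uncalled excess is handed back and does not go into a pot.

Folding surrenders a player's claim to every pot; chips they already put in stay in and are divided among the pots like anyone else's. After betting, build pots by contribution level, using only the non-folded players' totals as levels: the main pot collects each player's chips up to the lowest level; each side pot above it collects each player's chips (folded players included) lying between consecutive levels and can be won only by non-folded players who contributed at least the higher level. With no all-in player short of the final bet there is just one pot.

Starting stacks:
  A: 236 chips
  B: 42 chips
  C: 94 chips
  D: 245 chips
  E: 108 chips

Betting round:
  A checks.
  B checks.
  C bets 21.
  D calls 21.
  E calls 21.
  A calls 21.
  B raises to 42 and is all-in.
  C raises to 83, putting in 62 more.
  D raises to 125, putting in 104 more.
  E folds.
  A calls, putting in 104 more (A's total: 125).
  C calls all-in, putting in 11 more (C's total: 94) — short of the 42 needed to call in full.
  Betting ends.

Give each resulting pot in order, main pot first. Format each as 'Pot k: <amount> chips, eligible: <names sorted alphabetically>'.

Pot 1: 189 chips, eligible: A, B, C, D
Pot 2: 156 chips, eligible: A, C, D
Pot 3: 62 chips, eligible: A, D

Derivation:
Contributions: A=125, B=42, C=94, D=125, E=21
Folded: E
Pot levels (distinct totals of non-folded players): 42, 94, 125
Layer 1-42: A 42 + B 42 + C 42 + D 42 + E 21 = 189 chips; eligible A, B, C, D
Layer 43-94: 52 each from A, C, D = 52*3 = 156 chips; eligible A, C, D
Layer 95-125: 31 each from A, D = 31*2 = 62 chips; eligible A, D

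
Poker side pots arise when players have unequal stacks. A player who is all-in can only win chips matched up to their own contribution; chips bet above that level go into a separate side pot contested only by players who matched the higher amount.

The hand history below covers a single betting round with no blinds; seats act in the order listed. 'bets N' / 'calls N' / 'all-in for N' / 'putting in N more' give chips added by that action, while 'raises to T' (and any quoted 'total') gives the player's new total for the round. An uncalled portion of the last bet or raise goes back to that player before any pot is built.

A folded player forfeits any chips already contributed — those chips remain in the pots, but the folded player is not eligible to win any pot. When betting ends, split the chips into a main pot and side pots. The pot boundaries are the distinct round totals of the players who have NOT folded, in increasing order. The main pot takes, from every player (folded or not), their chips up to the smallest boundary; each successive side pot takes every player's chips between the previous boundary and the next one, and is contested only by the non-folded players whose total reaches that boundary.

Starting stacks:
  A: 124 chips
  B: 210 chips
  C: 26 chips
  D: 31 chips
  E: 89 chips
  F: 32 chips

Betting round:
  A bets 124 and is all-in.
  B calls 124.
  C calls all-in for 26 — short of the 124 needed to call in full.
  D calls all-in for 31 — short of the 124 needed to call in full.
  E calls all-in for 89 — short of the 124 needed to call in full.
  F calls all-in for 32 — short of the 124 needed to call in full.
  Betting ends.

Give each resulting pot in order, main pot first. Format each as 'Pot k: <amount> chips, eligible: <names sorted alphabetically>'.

Contributions: A=124, B=124, C=26, D=31, E=89, F=32
Pot levels (distinct totals of non-folded players): 26, 31, 32, 89, 124
Layer 1-26: 26 each from A, B, C, D, E, F = 26*6 = 156 chips; eligible A, B, C, D, E, F
Layer 27-31: 5 each from A, B, D, E, F = 5*5 = 25 chips; eligible A, B, D, E, F
Layer 32-32: 1 each from A, B, E, F = 1*4 = 4 chips; eligible A, B, E, F
Layer 33-89: 57 each from A, B, E = 57*3 = 171 chips; eligible A, B, E
Layer 90-124: 35 each from A, B = 35*2 = 70 chips; eligible A, B

Pot 1: 156 chips, eligible: A, B, C, D, E, F
Pot 2: 25 chips, eligible: A, B, D, E, F
Pot 3: 4 chips, eligible: A, B, E, F
Pot 4: 171 chips, eligible: A, B, E
Pot 5: 70 chips, eligible: A, B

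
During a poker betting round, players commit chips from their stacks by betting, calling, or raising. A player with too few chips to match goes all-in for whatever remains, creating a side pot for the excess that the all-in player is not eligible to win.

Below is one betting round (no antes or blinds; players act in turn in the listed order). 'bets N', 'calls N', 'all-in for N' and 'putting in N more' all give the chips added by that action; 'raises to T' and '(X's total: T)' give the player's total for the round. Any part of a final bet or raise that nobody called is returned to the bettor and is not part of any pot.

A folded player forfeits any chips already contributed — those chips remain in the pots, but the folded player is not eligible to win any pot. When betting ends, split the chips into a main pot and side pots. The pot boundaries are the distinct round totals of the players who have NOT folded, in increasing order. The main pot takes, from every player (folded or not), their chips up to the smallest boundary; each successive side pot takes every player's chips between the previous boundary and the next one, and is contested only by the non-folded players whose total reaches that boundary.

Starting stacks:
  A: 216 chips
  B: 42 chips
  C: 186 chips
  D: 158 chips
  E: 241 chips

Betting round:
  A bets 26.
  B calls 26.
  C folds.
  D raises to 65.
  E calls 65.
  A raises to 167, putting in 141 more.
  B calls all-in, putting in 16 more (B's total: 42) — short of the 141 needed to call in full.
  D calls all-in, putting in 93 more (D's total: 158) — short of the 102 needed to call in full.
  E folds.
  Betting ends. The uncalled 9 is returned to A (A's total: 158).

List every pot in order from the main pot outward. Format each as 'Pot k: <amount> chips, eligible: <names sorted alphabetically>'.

Pot 1: 168 chips, eligible: A, B, D
Pot 2: 255 chips, eligible: A, D

Derivation:
Contributions (after 9 returned to A): A=158, B=42, D=158, E=65
Folded: C, E
Pot levels (distinct totals of non-folded players): 42, 158
Layer 1-42: 42 each from A, B, D, E = 42*4 = 168 chips; eligible A, B, D
Layer 43-158: A 116 + D 116 + E 23 = 255 chips; eligible A, D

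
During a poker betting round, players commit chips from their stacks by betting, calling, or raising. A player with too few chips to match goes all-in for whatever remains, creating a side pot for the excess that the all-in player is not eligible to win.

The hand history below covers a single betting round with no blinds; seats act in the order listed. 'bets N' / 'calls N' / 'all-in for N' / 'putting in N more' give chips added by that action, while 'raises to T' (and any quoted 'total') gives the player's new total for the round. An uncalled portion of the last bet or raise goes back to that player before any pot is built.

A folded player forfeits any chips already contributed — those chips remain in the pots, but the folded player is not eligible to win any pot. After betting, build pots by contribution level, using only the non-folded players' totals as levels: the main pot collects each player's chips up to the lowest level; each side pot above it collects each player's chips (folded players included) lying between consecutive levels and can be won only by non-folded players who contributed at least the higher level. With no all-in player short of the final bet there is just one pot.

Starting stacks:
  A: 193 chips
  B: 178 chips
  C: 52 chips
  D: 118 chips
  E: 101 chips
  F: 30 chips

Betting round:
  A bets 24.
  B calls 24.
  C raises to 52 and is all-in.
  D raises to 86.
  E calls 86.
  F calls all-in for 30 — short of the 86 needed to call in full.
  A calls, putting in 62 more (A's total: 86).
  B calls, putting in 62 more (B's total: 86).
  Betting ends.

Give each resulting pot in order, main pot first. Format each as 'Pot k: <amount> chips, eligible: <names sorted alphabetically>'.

Pot 1: 180 chips, eligible: A, B, C, D, E, F
Pot 2: 110 chips, eligible: A, B, C, D, E
Pot 3: 136 chips, eligible: A, B, D, E

Derivation:
Contributions: A=86, B=86, C=52, D=86, E=86, F=30
Pot levels (distinct totals of non-folded players): 30, 52, 86
Layer 1-30: 30 each from A, B, C, D, E, F = 30*6 = 180 chips; eligible A, B, C, D, E, F
Layer 31-52: 22 each from A, B, C, D, E = 22*5 = 110 chips; eligible A, B, C, D, E
Layer 53-86: 34 each from A, B, D, E = 34*4 = 136 chips; eligible A, B, D, E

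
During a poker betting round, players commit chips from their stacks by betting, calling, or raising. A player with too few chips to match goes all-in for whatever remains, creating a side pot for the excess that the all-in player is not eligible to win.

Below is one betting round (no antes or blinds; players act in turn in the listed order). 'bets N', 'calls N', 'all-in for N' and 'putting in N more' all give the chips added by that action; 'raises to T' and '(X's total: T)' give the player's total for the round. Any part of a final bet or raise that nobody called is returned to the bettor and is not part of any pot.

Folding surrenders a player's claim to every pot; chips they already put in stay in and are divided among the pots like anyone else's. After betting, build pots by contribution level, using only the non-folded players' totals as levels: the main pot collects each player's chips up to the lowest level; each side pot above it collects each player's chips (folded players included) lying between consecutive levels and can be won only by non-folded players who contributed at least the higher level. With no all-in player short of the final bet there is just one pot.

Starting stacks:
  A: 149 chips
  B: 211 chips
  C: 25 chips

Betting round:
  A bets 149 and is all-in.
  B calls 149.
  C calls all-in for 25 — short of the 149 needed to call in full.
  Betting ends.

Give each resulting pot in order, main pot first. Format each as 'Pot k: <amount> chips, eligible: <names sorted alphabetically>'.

Contributions: A=149, B=149, C=25
Pot levels (distinct totals of non-folded players): 25, 149
Layer 1-25: 25 each from A, B, C = 25*3 = 75 chips; eligible A, B, C
Layer 26-149: 124 each from A, B = 124*2 = 248 chips; eligible A, B

Pot 1: 75 chips, eligible: A, B, C
Pot 2: 248 chips, eligible: A, B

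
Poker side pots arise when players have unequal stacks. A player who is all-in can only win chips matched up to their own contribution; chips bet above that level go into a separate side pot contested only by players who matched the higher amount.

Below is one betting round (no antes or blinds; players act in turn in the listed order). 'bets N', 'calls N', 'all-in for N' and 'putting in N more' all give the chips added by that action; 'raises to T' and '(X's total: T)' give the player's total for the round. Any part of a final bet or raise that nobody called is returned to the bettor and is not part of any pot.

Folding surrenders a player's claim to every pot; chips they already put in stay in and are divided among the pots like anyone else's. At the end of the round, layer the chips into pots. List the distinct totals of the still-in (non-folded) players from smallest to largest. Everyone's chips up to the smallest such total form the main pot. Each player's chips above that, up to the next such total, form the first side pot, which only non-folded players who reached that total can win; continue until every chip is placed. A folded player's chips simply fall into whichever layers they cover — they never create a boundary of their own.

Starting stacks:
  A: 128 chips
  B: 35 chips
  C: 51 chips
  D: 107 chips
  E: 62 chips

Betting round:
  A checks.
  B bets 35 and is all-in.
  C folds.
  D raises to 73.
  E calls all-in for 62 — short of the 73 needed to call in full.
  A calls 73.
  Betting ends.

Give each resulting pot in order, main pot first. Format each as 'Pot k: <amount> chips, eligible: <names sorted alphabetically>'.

Pot 1: 140 chips, eligible: A, B, D, E
Pot 2: 81 chips, eligible: A, D, E
Pot 3: 22 chips, eligible: A, D

Derivation:
Contributions: A=73, B=35, D=73, E=62
Folded: C
Pot levels (distinct totals of non-folded players): 35, 62, 73
Layer 1-35: 35 each from A, B, D, E = 35*4 = 140 chips; eligible A, B, D, E
Layer 36-62: 27 each from A, D, E = 27*3 = 81 chips; eligible A, D, E
Layer 63-73: 11 each from A, D = 11*2 = 22 chips; eligible A, D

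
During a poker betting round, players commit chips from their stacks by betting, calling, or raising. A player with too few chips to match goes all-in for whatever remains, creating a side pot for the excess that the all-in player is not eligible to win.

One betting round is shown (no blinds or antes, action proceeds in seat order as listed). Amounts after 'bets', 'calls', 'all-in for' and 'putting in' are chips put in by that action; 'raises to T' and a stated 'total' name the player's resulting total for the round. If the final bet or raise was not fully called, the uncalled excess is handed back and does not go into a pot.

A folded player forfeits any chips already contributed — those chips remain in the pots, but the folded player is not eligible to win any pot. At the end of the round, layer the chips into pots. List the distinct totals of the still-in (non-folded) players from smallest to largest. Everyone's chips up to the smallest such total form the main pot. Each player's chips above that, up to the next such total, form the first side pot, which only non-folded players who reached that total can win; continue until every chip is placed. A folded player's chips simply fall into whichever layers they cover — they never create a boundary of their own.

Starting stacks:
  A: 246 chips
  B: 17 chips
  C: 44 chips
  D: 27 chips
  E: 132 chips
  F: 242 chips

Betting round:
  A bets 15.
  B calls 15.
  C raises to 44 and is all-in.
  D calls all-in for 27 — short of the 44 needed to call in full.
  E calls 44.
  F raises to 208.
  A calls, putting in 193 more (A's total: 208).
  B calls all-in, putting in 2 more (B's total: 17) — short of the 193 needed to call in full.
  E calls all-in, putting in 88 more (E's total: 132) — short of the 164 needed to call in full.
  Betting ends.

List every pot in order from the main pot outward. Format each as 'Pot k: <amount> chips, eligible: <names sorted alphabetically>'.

Pot 1: 102 chips, eligible: A, B, C, D, E, F
Pot 2: 50 chips, eligible: A, C, D, E, F
Pot 3: 68 chips, eligible: A, C, E, F
Pot 4: 264 chips, eligible: A, E, F
Pot 5: 152 chips, eligible: A, F

Derivation:
Contributions: A=208, B=17, C=44, D=27, E=132, F=208
Pot levels (distinct totals of non-folded players): 17, 27, 44, 132, 208
Layer 1-17: 17 each from A, B, C, D, E, F = 17*6 = 102 chips; eligible A, B, C, D, E, F
Layer 18-27: 10 each from A, C, D, E, F = 10*5 = 50 chips; eligible A, C, D, E, F
Layer 28-44: 17 each from A, C, E, F = 17*4 = 68 chips; eligible A, C, E, F
Layer 45-132: 88 each from A, E, F = 88*3 = 264 chips; eligible A, E, F
Layer 133-208: 76 each from A, F = 76*2 = 152 chips; eligible A, F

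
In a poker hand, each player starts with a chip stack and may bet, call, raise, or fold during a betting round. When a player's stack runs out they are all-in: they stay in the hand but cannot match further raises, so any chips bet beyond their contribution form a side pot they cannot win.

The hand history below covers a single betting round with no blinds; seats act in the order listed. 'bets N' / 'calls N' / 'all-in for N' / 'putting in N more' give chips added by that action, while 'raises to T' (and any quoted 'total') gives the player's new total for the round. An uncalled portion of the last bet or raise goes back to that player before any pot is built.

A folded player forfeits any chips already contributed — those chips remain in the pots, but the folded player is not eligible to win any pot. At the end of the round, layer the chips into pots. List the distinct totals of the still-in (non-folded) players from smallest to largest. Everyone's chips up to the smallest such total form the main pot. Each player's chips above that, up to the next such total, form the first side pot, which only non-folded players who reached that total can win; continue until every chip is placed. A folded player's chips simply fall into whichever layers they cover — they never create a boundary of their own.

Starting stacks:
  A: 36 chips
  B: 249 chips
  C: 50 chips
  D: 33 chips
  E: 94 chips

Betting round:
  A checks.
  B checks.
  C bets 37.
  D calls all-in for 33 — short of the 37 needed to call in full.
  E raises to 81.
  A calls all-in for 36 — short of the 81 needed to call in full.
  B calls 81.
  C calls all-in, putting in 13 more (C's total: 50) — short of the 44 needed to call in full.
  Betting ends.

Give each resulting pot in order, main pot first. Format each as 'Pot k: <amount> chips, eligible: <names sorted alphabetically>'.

Pot 1: 165 chips, eligible: A, B, C, D, E
Pot 2: 12 chips, eligible: A, B, C, E
Pot 3: 42 chips, eligible: B, C, E
Pot 4: 62 chips, eligible: B, E

Derivation:
Contributions: A=36, B=81, C=50, D=33, E=81
Pot levels (distinct totals of non-folded players): 33, 36, 50, 81
Layer 1-33: 33 each from A, B, C, D, E = 33*5 = 165 chips; eligible A, B, C, D, E
Layer 34-36: 3 each from A, B, C, E = 3*4 = 12 chips; eligible A, B, C, E
Layer 37-50: 14 each from B, C, E = 14*3 = 42 chips; eligible B, C, E
Layer 51-81: 31 each from B, E = 31*2 = 62 chips; eligible B, E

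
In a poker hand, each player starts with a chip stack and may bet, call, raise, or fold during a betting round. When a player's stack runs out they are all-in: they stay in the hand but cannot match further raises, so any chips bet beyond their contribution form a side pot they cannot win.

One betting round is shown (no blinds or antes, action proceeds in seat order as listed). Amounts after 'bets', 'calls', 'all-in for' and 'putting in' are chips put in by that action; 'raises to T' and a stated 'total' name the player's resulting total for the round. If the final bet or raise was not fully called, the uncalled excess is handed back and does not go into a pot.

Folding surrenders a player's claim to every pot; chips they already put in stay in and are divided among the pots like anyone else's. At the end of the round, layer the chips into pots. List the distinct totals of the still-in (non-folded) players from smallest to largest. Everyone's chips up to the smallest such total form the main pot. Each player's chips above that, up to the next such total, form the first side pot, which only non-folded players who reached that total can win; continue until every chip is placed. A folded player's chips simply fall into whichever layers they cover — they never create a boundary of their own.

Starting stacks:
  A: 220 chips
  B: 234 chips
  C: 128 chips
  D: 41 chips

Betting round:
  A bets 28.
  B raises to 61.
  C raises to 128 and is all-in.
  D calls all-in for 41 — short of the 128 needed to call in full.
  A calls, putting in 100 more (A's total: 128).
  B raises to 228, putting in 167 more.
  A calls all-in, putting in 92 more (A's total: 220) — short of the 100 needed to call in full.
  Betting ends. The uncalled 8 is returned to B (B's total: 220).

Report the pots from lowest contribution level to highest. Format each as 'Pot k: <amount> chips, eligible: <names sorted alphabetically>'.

Pot 1: 164 chips, eligible: A, B, C, D
Pot 2: 261 chips, eligible: A, B, C
Pot 3: 184 chips, eligible: A, B

Derivation:
Contributions (after 8 returned to B): A=220, B=220, C=128, D=41
Pot levels (distinct totals of non-folded players): 41, 128, 220
Layer 1-41: 41 each from A, B, C, D = 41*4 = 164 chips; eligible A, B, C, D
Layer 42-128: 87 each from A, B, C = 87*3 = 261 chips; eligible A, B, C
Layer 129-220: 92 each from A, B = 92*2 = 184 chips; eligible A, B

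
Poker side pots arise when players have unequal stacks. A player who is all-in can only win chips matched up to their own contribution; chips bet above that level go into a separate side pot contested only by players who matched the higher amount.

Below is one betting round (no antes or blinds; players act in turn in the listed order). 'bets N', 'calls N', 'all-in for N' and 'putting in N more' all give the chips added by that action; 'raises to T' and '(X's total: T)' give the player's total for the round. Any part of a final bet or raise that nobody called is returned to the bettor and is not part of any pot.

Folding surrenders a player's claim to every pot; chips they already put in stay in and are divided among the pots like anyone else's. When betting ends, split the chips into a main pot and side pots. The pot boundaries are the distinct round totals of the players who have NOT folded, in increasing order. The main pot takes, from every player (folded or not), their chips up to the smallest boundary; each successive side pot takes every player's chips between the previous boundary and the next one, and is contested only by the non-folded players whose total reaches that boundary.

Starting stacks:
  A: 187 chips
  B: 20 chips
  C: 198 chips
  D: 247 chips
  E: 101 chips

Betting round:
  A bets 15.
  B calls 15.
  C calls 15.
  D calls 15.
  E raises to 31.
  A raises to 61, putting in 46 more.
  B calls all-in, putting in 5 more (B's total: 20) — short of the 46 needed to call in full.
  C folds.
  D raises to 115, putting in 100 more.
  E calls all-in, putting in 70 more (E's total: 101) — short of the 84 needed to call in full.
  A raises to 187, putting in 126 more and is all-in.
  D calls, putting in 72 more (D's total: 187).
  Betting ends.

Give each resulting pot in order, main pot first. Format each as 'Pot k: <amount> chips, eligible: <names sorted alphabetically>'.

Pot 1: 95 chips, eligible: A, B, D, E
Pot 2: 243 chips, eligible: A, D, E
Pot 3: 172 chips, eligible: A, D

Derivation:
Contributions: A=187, B=20, C=15, D=187, E=101
Folded: C
Pot levels (distinct totals of non-folded players): 20, 101, 187
Layer 1-20: A 20 + B 20 + C 15 + D 20 + E 20 = 95 chips; eligible A, B, D, E
Layer 21-101: 81 each from A, D, E = 81*3 = 243 chips; eligible A, D, E
Layer 102-187: 86 each from A, D = 86*2 = 172 chips; eligible A, D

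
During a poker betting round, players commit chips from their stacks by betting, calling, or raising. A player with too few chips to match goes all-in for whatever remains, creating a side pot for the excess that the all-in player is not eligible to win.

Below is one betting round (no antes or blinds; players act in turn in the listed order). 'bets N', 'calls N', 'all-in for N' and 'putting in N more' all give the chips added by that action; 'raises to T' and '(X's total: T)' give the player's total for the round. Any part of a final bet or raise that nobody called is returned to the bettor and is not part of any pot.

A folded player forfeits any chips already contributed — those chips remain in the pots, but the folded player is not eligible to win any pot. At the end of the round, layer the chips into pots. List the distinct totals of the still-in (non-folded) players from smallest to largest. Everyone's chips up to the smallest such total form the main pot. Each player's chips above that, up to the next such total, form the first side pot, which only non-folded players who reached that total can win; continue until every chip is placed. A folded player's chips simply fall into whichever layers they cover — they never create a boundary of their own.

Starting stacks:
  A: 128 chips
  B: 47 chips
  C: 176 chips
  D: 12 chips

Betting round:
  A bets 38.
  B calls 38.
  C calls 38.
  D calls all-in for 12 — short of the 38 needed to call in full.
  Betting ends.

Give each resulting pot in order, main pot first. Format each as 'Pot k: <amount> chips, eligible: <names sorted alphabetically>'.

Contributions: A=38, B=38, C=38, D=12
Pot levels (distinct totals of non-folded players): 12, 38
Layer 1-12: 12 each from A, B, C, D = 12*4 = 48 chips; eligible A, B, C, D
Layer 13-38: 26 each from A, B, C = 26*3 = 78 chips; eligible A, B, C

Pot 1: 48 chips, eligible: A, B, C, D
Pot 2: 78 chips, eligible: A, B, C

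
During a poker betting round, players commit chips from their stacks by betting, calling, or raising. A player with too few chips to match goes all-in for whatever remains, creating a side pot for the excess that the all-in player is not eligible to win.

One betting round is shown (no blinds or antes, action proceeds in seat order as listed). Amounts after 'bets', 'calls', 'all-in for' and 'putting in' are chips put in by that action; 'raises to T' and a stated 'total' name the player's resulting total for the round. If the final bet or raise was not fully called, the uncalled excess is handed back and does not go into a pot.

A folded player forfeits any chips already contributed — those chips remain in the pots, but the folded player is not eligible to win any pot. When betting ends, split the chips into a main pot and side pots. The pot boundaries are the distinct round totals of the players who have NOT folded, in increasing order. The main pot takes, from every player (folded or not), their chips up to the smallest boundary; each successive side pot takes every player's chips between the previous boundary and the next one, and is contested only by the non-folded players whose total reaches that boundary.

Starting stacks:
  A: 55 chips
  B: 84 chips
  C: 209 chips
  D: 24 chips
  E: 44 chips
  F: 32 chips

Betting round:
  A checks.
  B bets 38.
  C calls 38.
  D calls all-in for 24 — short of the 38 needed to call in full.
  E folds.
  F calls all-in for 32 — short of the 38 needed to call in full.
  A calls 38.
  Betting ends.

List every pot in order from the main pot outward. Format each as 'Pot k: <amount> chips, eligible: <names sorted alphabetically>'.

Pot 1: 120 chips, eligible: A, B, C, D, F
Pot 2: 32 chips, eligible: A, B, C, F
Pot 3: 18 chips, eligible: A, B, C

Derivation:
Contributions: A=38, B=38, C=38, D=24, F=32
Folded: E
Pot levels (distinct totals of non-folded players): 24, 32, 38
Layer 1-24: 24 each from A, B, C, D, F = 24*5 = 120 chips; eligible A, B, C, D, F
Layer 25-32: 8 each from A, B, C, F = 8*4 = 32 chips; eligible A, B, C, F
Layer 33-38: 6 each from A, B, C = 6*3 = 18 chips; eligible A, B, C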